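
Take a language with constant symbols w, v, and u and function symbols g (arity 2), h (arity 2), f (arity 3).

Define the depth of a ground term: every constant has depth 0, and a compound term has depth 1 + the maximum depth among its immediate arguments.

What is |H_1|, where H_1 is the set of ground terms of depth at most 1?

Count level by level. With function symbols g/2, h/2, f/3, the terms of depth ≤ k are the 3 constants together with each function applied to depth-≤(k−1) tuples, so N_k = 3 + N_{k-1}^2 + N_{k-1}^2 + N_{k-1}^3.
N_0 = 3
N_1 = 3 + 3^2 + 3^2 + 3^3 = 48

48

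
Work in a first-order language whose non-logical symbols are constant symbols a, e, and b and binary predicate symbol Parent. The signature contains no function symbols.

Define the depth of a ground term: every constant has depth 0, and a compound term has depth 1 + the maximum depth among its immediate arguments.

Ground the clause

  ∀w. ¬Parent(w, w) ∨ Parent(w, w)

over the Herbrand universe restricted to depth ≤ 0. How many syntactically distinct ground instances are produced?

Ground terms of depth ≤ 0:
  With no function symbols every ground term is a constant, so there are exactly 3 ground terms at every depth bound.
  N_0 = 3
  Explicitly: a, e, b.
So there are 3 ground terms available for substitution.
The variable w ranges independently over the available ground terms, and distinct assignments produce distinct instances.
Number of ground instances = 3.

3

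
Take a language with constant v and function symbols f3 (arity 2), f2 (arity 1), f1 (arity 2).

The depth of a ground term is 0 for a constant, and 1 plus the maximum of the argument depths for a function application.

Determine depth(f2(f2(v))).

2

depth(f2(v)) = 1 + depth(v) = 1 + 0 = 1
depth(f2(f2(v))) = 1 + depth(f2(v)) = 1 + 1 = 2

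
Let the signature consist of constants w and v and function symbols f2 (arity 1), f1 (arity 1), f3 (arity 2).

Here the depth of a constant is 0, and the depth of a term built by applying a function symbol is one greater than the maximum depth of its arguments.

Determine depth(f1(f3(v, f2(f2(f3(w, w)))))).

depth(f3(w, w)) = 1 + max(0, 0) = 1
depth(f2(f3(w, w))) = 1 + depth(f3(w, w)) = 1 + 1 = 2
depth(f2(f2(f3(w, w)))) = 1 + depth(f2(f3(w, w))) = 1 + 2 = 3
depth(f3(v, f2(f2(f3(w, w))))) = 1 + max(0, 3) = 4
depth(f1(f3(v, f2(f2(f3(w, w)))))) = 1 + depth(f3(v, f2(f2(f3(w, w))))) = 1 + 4 = 5

5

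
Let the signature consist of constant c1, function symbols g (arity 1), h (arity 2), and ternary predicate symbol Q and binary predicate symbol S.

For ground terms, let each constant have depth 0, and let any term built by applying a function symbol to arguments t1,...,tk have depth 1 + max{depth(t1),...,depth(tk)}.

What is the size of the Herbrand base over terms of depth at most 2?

First count ground terms of depth ≤ 2.
If N_k denotes the number of depth-≤k ground terms, the 1 constant gives N_0 = 1, and each function symbol of arity r contributes N_{k-1}^r new terms at level k: N_k = 1 + N_{k-1} + N_{k-1}^2.
N_0 = 1
N_1 = 1 + 1 + 1^2 = 3
N_2 = 1 + 3 + 3^2 = 13
So |H| = 13.
A ground atom is a predicate applied to a tuple of terms from H, so the count is the sum over predicates of |H|^arity:
  Q: 13^3 = 2197;  S: 13^2 = 169
Total ground atoms: 2197 + 169 = 2366.

2366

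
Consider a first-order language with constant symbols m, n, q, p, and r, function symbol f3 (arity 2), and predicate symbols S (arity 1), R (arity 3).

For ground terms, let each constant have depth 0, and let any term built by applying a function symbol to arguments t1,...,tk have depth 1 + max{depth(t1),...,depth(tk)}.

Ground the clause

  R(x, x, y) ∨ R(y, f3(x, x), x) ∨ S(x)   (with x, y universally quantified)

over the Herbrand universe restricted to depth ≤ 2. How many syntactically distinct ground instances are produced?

819025

Ground terms of depth ≤ 2:
  Write N_k for the number of ground terms of depth ≤ k. A term of depth ≤ k is either a constant or a function symbol applied to arguments of depth ≤ k−1, so N_k = 5 + N_{k-1}^2.
  N_0 = 5
  N_1 = 5 + 5^2 = 30
  N_2 = 5 + 30^2 = 905
So there are 905 ground terms available for substitution.
The body mentions every one of the 2 quantified variables; since ground terms form a free algebra, no two substitutions collapse to the same formula.
Number of ground instances = 905^2 = 819025.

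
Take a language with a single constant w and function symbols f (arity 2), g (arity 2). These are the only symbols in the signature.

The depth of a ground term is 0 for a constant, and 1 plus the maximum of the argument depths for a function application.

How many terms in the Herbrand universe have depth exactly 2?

16

Let N_k count ground terms of depth at most k. Each non-constant term of depth ≤ k is some function symbol applied to depth-≤(k−1) arguments, giving N_k = 1 + N_{k-1}^2 + N_{k-1}^2.
N_0 = 1
N_1 = 1 + 1^2 + 1^2 = 3
N_2 = 1 + 3^2 + 3^2 = 19
Terms of depth exactly 2: N_2 − N_1 = 19 − 3 = 16.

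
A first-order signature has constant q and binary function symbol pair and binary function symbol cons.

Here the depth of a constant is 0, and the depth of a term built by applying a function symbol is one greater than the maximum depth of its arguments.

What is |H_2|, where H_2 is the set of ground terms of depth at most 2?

19

Count level by level. With function symbols pair/2, cons/2, the terms of depth ≤ k are the 1 constant together with each function applied to depth-≤(k−1) tuples, so N_k = 1 + N_{k-1}^2 + N_{k-1}^2.
N_0 = 1
N_1 = 1 + 1^2 + 1^2 = 3
N_2 = 1 + 3^2 + 3^2 = 19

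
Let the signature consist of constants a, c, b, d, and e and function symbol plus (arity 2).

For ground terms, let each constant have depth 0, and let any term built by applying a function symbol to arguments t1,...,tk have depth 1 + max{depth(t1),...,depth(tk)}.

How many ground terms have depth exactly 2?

If N_k denotes the number of depth-≤k ground terms, the 5 constants give N_0 = 5, and each function symbol of arity r contributes N_{k-1}^r new terms at level k: N_k = 5 + N_{k-1}^2.
N_0 = 5
N_1 = 5 + 5^2 = 30
N_2 = 5 + 30^2 = 905
Terms of depth exactly 2: N_2 − N_1 = 905 − 30 = 875.

875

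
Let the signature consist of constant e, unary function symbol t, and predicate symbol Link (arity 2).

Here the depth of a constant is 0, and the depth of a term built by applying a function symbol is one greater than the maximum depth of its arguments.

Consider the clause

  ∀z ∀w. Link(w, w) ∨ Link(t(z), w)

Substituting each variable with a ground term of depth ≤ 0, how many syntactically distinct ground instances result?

1

Ground terms of depth ≤ 0:
  Count level by level. With function symbols t/1, the terms of depth ≤ k are the 1 constant together with each function applied to depth-≤(k−1) tuples, so N_k = 1 + N_{k-1}.
  N_0 = 1
So there is exactly 1 ground term available for substitution.
Each of z, w ranges independently over the available ground terms, and distinct assignments produce distinct instances.
Number of ground instances = 1^2 = 1.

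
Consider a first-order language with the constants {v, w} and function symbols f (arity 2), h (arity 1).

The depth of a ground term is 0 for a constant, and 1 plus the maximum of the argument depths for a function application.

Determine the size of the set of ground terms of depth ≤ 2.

74

Let N_k = |{terms of depth ≤ k}|. Then N_0 = 2 and N_k = 2 + N_{k-1}^2 + N_{k-1} for k ≥ 1 (one summand per function symbol, arity giving the exponent).
N_0 = 2
N_1 = 2 + 2^2 + 2 = 8
N_2 = 2 + 8^2 + 8 = 74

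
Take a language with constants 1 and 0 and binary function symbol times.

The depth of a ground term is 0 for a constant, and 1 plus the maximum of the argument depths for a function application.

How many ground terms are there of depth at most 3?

Write N_k for the number of ground terms of depth ≤ k. A term of depth ≤ k is either a constant or a function symbol applied to arguments of depth ≤ k−1, so N_k = 2 + N_{k-1}^2.
N_0 = 2
N_1 = 2 + 2^2 = 6
N_2 = 2 + 6^2 = 38
N_3 = 2 + 38^2 = 1446

1446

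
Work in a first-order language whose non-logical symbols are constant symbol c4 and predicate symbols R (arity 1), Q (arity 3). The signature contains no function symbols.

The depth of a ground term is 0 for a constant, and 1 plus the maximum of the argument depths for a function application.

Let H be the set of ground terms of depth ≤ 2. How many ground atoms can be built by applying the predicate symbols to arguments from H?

2

First count ground terms of depth ≤ 2.
With no function symbols every ground term is a constant, so there is exactly 1 ground term at every depth bound.
N_0 = 1
N_1 = 1
N_2 = 1
So |H| = 1.
Each predicate of arity r yields |H|^r ground atoms (one per choice of an r-tuple from H):
  R: 1;  Q: 1^3 = 1
Total ground atoms: 1 + 1 = 2.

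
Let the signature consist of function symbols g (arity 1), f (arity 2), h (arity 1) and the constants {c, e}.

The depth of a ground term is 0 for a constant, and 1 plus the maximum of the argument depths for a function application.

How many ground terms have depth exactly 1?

8

Let N_k = |{terms of depth ≤ k}|. Then N_0 = 2 and N_k = 2 + N_{k-1} + N_{k-1}^2 + N_{k-1} for k ≥ 1 (one summand per function symbol, arity giving the exponent).
N_0 = 2
N_1 = 2 + 2 + 2^2 + 2 = 10
Terms of depth exactly 1: N_1 − N_0 = 10 − 2 = 8.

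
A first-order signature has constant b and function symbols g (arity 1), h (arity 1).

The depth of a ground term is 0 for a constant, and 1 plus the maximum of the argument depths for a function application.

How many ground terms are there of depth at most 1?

Write N_k for the number of ground terms of depth ≤ k. A term of depth ≤ k is either a constant or a function symbol applied to arguments of depth ≤ k−1, so N_k = 1 + N_{k-1} + N_{k-1}.
N_0 = 1
N_1 = 1 + 1 + 1 = 3
Explicitly: b, g(b), h(b).

3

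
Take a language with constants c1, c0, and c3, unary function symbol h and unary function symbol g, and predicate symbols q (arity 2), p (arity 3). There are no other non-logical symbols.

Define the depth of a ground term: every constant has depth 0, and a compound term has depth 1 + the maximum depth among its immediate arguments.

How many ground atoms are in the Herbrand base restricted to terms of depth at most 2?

First count ground terms of depth ≤ 2.
Write N_k for the number of ground terms of depth ≤ k. A term of depth ≤ k is either a constant or a function symbol applied to arguments of depth ≤ k−1, so N_k = 3 + N_{k-1} + N_{k-1}.
N_0 = 3
N_1 = 3 + 3 + 3 = 9
N_2 = 3 + 9 + 9 = 21
So |H| = 21.
For each predicate symbol, the number of ground atoms is |H| raised to its arity; summing:
  q: 21^2 = 441;  p: 21^3 = 9261
Total ground atoms: 441 + 9261 = 9702.

9702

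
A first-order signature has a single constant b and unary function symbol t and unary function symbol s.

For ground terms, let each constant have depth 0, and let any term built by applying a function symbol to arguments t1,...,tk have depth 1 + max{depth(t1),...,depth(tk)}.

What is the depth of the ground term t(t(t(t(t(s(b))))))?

depth(s(b)) = 1 + depth(b) = 1 + 0 = 1
depth(t(s(b))) = 1 + depth(s(b)) = 1 + 1 = 2
depth(t(t(s(b)))) = 1 + depth(t(s(b))) = 1 + 2 = 3
depth(t(t(t(s(b))))) = 1 + depth(t(t(s(b)))) = 1 + 3 = 4
depth(t(t(t(t(s(b)))))) = 1 + depth(t(t(t(s(b))))) = 1 + 4 = 5
depth(t(t(t(t(t(s(b))))))) = 1 + depth(t(t(t(t(s(b)))))) = 1 + 5 = 6

6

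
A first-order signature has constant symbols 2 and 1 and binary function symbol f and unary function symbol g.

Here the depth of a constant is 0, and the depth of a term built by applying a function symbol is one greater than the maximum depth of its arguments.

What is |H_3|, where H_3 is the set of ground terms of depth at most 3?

5552

Let N_k = |{terms of depth ≤ k}|. Then N_0 = 2 and N_k = 2 + N_{k-1}^2 + N_{k-1} for k ≥ 1 (one summand per function symbol, arity giving the exponent).
N_0 = 2
N_1 = 2 + 2^2 + 2 = 8
N_2 = 2 + 8^2 + 8 = 74
N_3 = 2 + 74^2 + 74 = 5552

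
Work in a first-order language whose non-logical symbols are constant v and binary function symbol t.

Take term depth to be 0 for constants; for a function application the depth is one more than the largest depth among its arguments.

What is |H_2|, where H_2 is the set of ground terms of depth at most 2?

Let N_k = |{terms of depth ≤ k}|. Then N_0 = 1 and N_k = 1 + N_{k-1}^2 for k ≥ 1 (one summand per function symbol, arity giving the exponent).
N_0 = 1
N_1 = 1 + 1^2 = 2
N_2 = 1 + 2^2 = 5
Explicitly: v, t(v, v), t(v, t(v, v)), t(t(v, v), v), t(t(v, v), t(v, v)).

5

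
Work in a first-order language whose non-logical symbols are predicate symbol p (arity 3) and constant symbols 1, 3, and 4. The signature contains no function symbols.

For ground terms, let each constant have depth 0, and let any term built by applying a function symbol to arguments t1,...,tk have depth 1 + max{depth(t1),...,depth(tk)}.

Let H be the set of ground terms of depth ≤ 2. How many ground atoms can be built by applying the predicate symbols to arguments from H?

27

First count ground terms of depth ≤ 2.
With no function symbols every ground term is a constant, so there are exactly 3 ground terms at every depth bound.
N_0 = 3
N_1 = 3
N_2 = 3
Explicitly: 1, 3, 4.
So |H| = 3.
Ground atoms are formed by filling each argument slot of a predicate with a term from H, so an r-ary predicate gives |H|^r atoms:
  p: 3^3 = 27
Total ground atoms: 27.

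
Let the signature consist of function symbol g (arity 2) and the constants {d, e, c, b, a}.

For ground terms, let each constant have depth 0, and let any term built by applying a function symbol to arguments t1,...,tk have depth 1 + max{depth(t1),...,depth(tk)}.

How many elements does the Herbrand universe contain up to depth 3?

819030

Let N_k = |{terms of depth ≤ k}|. Then N_0 = 5 and N_k = 5 + N_{k-1}^2 for k ≥ 1 (one summand per function symbol, arity giving the exponent).
N_0 = 5
N_1 = 5 + 5^2 = 30
N_2 = 5 + 30^2 = 905
N_3 = 5 + 905^2 = 819030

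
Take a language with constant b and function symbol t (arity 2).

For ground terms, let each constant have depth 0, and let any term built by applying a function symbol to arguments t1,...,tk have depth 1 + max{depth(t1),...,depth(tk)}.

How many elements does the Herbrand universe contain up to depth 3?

Write N_k for the number of ground terms of depth ≤ k. A term of depth ≤ k is either a constant or a function symbol applied to arguments of depth ≤ k−1, so N_k = 1 + N_{k-1}^2.
N_0 = 1
N_1 = 1 + 1^2 = 2
N_2 = 1 + 2^2 = 5
N_3 = 1 + 5^2 = 26

26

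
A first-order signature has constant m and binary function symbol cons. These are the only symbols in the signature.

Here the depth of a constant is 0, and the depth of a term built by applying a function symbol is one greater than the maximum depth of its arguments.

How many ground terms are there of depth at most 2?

5

Let N_k count ground terms of depth at most k. Each non-constant term of depth ≤ k is some function symbol applied to depth-≤(k−1) arguments, giving N_k = 1 + N_{k-1}^2.
N_0 = 1
N_1 = 1 + 1^2 = 2
N_2 = 1 + 2^2 = 5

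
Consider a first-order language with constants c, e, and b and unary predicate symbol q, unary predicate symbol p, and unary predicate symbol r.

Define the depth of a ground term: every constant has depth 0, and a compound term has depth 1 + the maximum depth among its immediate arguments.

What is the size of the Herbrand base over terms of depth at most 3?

9

First count ground terms of depth ≤ 3.
With no function symbols every ground term is a constant, so there are exactly 3 ground terms at every depth bound.
N_0 = 3
N_1 = 3
N_2 = 3
N_3 = 3
Explicitly: c, e, b.
So |H| = 3.
A ground atom is a predicate applied to a tuple of terms from H, so the count is the sum over predicates of |H|^arity:
  q: 3;  p: 3;  r: 3
Total ground atoms: 3 + 3 + 3 = 9.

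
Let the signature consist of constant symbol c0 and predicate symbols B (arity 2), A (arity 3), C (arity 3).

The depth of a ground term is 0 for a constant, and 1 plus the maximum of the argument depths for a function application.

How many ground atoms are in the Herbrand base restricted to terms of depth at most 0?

First count ground terms of depth ≤ 0.
With no function symbols every ground term is a constant, so there is exactly 1 ground term at every depth bound.
N_0 = 1
Explicitly: c0.
So |H| = 1.
Ground atoms are formed by filling each argument slot of a predicate with a term from H, so an r-ary predicate gives |H|^r atoms:
  B: 1^2 = 1;  A: 1^3 = 1;  C: 1^3 = 1
Total ground atoms: 1 + 1 + 1 = 3.

3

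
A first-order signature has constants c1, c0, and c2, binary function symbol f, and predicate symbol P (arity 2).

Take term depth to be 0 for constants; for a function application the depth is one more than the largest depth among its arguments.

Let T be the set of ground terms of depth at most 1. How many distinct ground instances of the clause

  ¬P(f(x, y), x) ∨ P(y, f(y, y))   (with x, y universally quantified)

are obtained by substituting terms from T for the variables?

Ground terms of depth ≤ 1:
  Write N_k for the number of ground terms of depth ≤ k. A term of depth ≤ k is either a constant or a function symbol applied to arguments of depth ≤ k−1, so N_k = 3 + N_{k-1}^2.
  N_0 = 3
  N_1 = 3 + 3^2 = 12
  Explicitly: c1, c0, c2, f(c1, c1), f(c1, c0), f(c1, c2), f(c0, c1), f(c0, c0), f(c0, c2), f(c2, c1), f(c2, c0), f(c2, c2).
So there are 12 ground terms available for substitution.
The body mentions every one of the 2 quantified variables; since ground terms form a free algebra, no two substitutions collapse to the same formula.
Number of ground instances = 12^2 = 144.

144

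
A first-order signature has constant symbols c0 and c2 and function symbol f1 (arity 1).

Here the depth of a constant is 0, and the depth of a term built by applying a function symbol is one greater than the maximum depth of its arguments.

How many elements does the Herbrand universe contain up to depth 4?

Write N_k for the number of ground terms of depth ≤ k. A term of depth ≤ k is either a constant or a function symbol applied to arguments of depth ≤ k−1, so N_k = 2 + N_{k-1}.
N_0 = 2
N_1 = 2 + 2 = 4
N_2 = 2 + 4 = 6
N_3 = 2 + 6 = 8
N_4 = 2 + 8 = 10

10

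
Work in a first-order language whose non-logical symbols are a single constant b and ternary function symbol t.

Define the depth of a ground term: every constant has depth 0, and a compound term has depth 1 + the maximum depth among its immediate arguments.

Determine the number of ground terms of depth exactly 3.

Write N_k for the number of ground terms of depth ≤ k. A term of depth ≤ k is either a constant or a function symbol applied to arguments of depth ≤ k−1, so N_k = 1 + N_{k-1}^3.
N_0 = 1
N_1 = 1 + 1^3 = 2
N_2 = 1 + 2^3 = 9
N_3 = 1 + 9^3 = 730
Terms of depth exactly 3: N_3 − N_2 = 730 − 9 = 721.

721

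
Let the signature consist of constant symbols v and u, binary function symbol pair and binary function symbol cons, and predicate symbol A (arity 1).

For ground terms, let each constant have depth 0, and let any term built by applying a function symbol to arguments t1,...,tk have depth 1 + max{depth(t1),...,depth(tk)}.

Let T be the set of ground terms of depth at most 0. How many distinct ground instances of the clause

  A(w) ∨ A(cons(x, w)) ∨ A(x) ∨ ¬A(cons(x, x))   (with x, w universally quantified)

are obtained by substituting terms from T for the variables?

4

Ground terms of depth ≤ 0:
  Write N_k for the number of ground terms of depth ≤ k. A term of depth ≤ k is either a constant or a function symbol applied to arguments of depth ≤ k−1, so N_k = 2 + N_{k-1}^2 + N_{k-1}^2.
  N_0 = 2
  Explicitly: v, u.
So there are 2 ground terms available for substitution.
Each of x, w ranges independently over the available ground terms, and distinct assignments produce distinct instances.
Number of ground instances = 2^2 = 4.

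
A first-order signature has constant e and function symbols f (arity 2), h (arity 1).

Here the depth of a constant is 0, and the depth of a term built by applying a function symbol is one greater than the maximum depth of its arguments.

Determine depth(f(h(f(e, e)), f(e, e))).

3

depth(f(e, e)) = 1 + max(0, 0) = 1
depth(h(f(e, e))) = 1 + depth(f(e, e)) = 1 + 1 = 2
depth(f(h(f(e, e)), f(e, e))) = 1 + max(2, 1) = 3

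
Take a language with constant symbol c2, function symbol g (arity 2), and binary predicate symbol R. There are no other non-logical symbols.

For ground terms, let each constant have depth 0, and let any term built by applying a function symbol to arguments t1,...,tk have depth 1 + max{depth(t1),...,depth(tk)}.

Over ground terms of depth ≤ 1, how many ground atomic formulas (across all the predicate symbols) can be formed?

4

First count ground terms of depth ≤ 1.
Count level by level. With function symbols g/2, the terms of depth ≤ k are the 1 constant together with each function applied to depth-≤(k−1) tuples, so N_k = 1 + N_{k-1}^2.
N_0 = 1
N_1 = 1 + 1^2 = 2
So |H| = 2.
For each predicate symbol, the number of ground atoms is |H| raised to its arity; summing:
  R: 2^2 = 4
Total ground atoms: 4.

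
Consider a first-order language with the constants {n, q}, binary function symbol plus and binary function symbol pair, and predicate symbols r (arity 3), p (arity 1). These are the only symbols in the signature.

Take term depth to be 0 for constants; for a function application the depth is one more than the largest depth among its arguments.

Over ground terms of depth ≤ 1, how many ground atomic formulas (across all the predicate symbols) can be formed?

1010

First count ground terms of depth ≤ 1.
If N_k denotes the number of depth-≤k ground terms, the 2 constants give N_0 = 2, and each function symbol of arity r contributes N_{k-1}^r new terms at level k: N_k = 2 + N_{k-1}^2 + N_{k-1}^2.
N_0 = 2
N_1 = 2 + 2^2 + 2^2 = 10
Explicitly: n, q, plus(n, n), plus(n, q), plus(q, n), plus(q, q), pair(n, n), pair(n, q), pair(q, n), pair(q, q).
So |H| = 10.
For each predicate symbol, the number of ground atoms is |H| raised to its arity; summing:
  r: 10^3 = 1000;  p: 10
Total ground atoms: 1000 + 10 = 1010.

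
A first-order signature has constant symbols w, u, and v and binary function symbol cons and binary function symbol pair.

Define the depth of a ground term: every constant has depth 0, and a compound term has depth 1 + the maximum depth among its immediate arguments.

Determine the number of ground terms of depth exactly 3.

Write N_k for the number of ground terms of depth ≤ k. A term of depth ≤ k is either a constant or a function symbol applied to arguments of depth ≤ k−1, so N_k = 3 + N_{k-1}^2 + N_{k-1}^2.
N_0 = 3
N_1 = 3 + 3^2 + 3^2 = 21
N_2 = 3 + 21^2 + 21^2 = 885
N_3 = 3 + 885^2 + 885^2 = 1566453
Terms of depth exactly 3: N_3 − N_2 = 1566453 − 885 = 1565568.

1565568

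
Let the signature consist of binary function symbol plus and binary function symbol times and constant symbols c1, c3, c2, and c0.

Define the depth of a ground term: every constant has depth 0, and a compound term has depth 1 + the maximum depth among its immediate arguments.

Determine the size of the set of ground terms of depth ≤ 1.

Let N_k = |{terms of depth ≤ k}|. Then N_0 = 4 and N_k = 4 + N_{k-1}^2 + N_{k-1}^2 for k ≥ 1 (one summand per function symbol, arity giving the exponent).
N_0 = 4
N_1 = 4 + 4^2 + 4^2 = 36

36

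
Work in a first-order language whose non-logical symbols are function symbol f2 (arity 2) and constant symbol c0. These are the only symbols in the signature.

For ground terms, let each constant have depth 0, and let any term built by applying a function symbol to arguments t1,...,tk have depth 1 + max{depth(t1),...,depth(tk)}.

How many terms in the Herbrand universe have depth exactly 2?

If N_k denotes the number of depth-≤k ground terms, the 1 constant gives N_0 = 1, and each function symbol of arity r contributes N_{k-1}^r new terms at level k: N_k = 1 + N_{k-1}^2.
N_0 = 1
N_1 = 1 + 1^2 = 2
N_2 = 1 + 2^2 = 5
Terms of depth exactly 2: N_2 − N_1 = 5 − 2 = 3.

3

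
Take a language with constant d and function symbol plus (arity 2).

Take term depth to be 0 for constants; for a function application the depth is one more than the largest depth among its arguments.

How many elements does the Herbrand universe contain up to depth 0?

Let N_k count ground terms of depth at most k. Each non-constant term of depth ≤ k is some function symbol applied to depth-≤(k−1) arguments, giving N_k = 1 + N_{k-1}^2.
N_0 = 1

1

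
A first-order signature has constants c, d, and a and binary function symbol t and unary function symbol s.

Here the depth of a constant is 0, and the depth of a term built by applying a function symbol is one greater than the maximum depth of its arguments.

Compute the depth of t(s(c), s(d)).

depth(s(c)) = 1 + depth(c) = 1 + 0 = 1
depth(s(d)) = 1 + depth(d) = 1 + 0 = 1
depth(t(s(c), s(d))) = 1 + max(1, 1) = 2

2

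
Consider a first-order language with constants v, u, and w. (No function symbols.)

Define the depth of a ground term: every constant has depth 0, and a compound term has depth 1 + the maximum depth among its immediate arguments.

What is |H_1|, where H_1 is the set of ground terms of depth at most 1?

With no function symbols every ground term is a constant, so there are exactly 3 ground terms at every depth bound.
N_0 = 3
N_1 = 3
Explicitly: v, u, w.

3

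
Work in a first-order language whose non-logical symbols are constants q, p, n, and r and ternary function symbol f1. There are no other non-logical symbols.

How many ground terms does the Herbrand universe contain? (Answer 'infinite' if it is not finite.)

The signature has at least one function symbol (f1, arity 3) and at least one constant (q).
Iterating f1 gives infinitely many distinct ground terms: q, f1(q, q, q), f1(f1(q, q, q), f1(q, q, q), f1(q, q, q)), ...
So the Herbrand universe is infinite.

infinite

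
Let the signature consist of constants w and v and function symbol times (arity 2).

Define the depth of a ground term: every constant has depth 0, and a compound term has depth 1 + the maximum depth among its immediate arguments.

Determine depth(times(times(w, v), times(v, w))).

depth(times(w, v)) = 1 + max(0, 0) = 1
depth(times(v, w)) = 1 + max(0, 0) = 1
depth(times(times(w, v), times(v, w))) = 1 + max(1, 1) = 2

2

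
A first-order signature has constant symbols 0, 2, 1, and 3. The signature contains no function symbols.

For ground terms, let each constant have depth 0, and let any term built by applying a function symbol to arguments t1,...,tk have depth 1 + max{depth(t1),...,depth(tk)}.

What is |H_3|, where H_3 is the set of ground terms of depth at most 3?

With no function symbols every ground term is a constant, so there are exactly 4 ground terms at every depth bound.
N_0 = 4
N_1 = 4
N_2 = 4
N_3 = 4
Explicitly: 0, 2, 1, 3.

4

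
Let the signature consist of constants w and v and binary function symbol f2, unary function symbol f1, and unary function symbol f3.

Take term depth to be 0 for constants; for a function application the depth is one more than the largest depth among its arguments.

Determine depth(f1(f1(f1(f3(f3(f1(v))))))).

6

depth(f1(v)) = 1 + depth(v) = 1 + 0 = 1
depth(f3(f1(v))) = 1 + depth(f1(v)) = 1 + 1 = 2
depth(f3(f3(f1(v)))) = 1 + depth(f3(f1(v))) = 1 + 2 = 3
depth(f1(f3(f3(f1(v))))) = 1 + depth(f3(f3(f1(v)))) = 1 + 3 = 4
depth(f1(f1(f3(f3(f1(v)))))) = 1 + depth(f1(f3(f3(f1(v))))) = 1 + 4 = 5
depth(f1(f1(f1(f3(f3(f1(v))))))) = 1 + depth(f1(f1(f3(f3(f1(v)))))) = 1 + 5 = 6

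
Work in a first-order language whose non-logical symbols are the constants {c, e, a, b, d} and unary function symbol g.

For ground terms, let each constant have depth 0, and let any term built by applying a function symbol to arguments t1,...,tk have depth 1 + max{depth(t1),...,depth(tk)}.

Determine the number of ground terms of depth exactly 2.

5

Write N_k for the number of ground terms of depth ≤ k. A term of depth ≤ k is either a constant or a function symbol applied to arguments of depth ≤ k−1, so N_k = 5 + N_{k-1}.
N_0 = 5
N_1 = 5 + 5 = 10
N_2 = 5 + 10 = 15
Terms of depth exactly 2: N_2 − N_1 = 15 − 10 = 5.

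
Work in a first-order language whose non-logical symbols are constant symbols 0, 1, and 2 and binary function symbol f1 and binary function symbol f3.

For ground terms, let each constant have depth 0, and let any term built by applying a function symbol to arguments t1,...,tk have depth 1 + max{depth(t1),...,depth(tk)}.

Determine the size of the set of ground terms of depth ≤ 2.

885

If N_k denotes the number of depth-≤k ground terms, the 3 constants give N_0 = 3, and each function symbol of arity r contributes N_{k-1}^r new terms at level k: N_k = 3 + N_{k-1}^2 + N_{k-1}^2.
N_0 = 3
N_1 = 3 + 3^2 + 3^2 = 21
N_2 = 3 + 21^2 + 21^2 = 885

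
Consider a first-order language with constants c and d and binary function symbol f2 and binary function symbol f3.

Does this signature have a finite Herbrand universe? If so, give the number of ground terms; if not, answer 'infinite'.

The signature has at least one function symbol (f2, arity 2) and at least one constant (c).
Iterating f2 gives infinitely many distinct ground terms: c, f2(c, c), f2(f2(c, c), f2(c, c)), ...
So the Herbrand universe is infinite.

infinite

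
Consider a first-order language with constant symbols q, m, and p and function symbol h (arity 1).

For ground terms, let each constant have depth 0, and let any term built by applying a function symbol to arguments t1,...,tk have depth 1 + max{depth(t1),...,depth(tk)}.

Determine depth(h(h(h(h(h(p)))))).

depth(h(p)) = 1 + depth(p) = 1 + 0 = 1
depth(h(h(p))) = 1 + depth(h(p)) = 1 + 1 = 2
depth(h(h(h(p)))) = 1 + depth(h(h(p))) = 1 + 2 = 3
depth(h(h(h(h(p))))) = 1 + depth(h(h(h(p)))) = 1 + 3 = 4
depth(h(h(h(h(h(p)))))) = 1 + depth(h(h(h(h(p))))) = 1 + 4 = 5

5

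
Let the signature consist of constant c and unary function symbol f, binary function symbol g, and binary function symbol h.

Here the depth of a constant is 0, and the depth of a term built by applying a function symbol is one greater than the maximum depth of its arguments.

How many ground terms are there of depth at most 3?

Let N_k count ground terms of depth at most k. Each non-constant term of depth ≤ k is some function symbol applied to depth-≤(k−1) arguments, giving N_k = 1 + N_{k-1} + N_{k-1}^2 + N_{k-1}^2.
N_0 = 1
N_1 = 1 + 1 + 1^2 + 1^2 = 4
N_2 = 1 + 4 + 4^2 + 4^2 = 37
N_3 = 1 + 37 + 37^2 + 37^2 = 2776

2776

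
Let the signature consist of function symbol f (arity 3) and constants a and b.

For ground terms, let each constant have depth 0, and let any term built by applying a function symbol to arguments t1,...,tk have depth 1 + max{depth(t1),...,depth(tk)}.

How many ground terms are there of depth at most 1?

Write N_k for the number of ground terms of depth ≤ k. A term of depth ≤ k is either a constant or a function symbol applied to arguments of depth ≤ k−1, so N_k = 2 + N_{k-1}^3.
N_0 = 2
N_1 = 2 + 2^3 = 10

10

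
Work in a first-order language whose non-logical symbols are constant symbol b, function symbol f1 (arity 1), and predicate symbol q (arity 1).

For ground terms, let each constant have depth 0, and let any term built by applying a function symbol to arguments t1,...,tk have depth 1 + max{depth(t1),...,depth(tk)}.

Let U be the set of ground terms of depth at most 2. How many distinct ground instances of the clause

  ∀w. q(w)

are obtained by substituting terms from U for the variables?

3

Ground terms of depth ≤ 2:
  Let N_k = |{terms of depth ≤ k}|. Then N_0 = 1 and N_k = 1 + N_{k-1} for k ≥ 1 (one summand per function symbol, arity giving the exponent).
  N_0 = 1
  N_1 = 1 + 1 = 2
  N_2 = 1 + 2 = 3
  Explicitly: b, f1(b), f1(f1(b)).
So there are 3 ground terms available for substitution.
There is 1 variable to instantiate (w),  occurring in at least one literal, so different choices give different ground instances.
Number of ground instances = 3.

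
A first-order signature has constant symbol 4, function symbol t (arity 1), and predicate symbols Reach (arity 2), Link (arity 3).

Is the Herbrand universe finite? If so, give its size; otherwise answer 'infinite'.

The signature has at least one function symbol (t, arity 1) and at least one constant (4).
Iterating t gives infinitely many distinct ground terms: 4, t(4), t(t(4)), ...
So the Herbrand universe is infinite.

infinite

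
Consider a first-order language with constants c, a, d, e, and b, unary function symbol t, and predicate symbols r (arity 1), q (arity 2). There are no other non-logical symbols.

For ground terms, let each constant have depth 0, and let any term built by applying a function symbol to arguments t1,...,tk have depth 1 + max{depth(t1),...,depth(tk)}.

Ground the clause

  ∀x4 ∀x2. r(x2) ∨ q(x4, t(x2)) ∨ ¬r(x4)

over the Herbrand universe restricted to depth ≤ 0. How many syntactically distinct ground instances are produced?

Ground terms of depth ≤ 0:
  Let N_k count ground terms of depth at most k. Each non-constant term of depth ≤ k is some function symbol applied to depth-≤(k−1) arguments, giving N_k = 5 + N_{k-1}.
  N_0 = 5
So there are 5 ground terms available for substitution.
There are 2 variables to instantiate (x4, x2), each occurring in at least one literal, so different choices give different ground instances.
Number of ground instances = 5^2 = 25.

25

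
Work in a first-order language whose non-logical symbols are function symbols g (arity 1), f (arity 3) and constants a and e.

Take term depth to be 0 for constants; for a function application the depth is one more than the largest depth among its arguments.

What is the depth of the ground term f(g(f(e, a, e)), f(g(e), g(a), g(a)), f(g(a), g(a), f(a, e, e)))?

3

depth(f(e, a, e)) = 1 + max(0, 0, 0) = 1
depth(g(f(e, a, e))) = 1 + depth(f(e, a, e)) = 1 + 1 = 2
depth(g(e)) = 1 + depth(e) = 1 + 0 = 1
depth(g(a)) = 1 + depth(a) = 1 + 0 = 1
depth(f(g(e), g(a), g(a))) = 1 + max(1, 1, 1) = 2
depth(f(a, e, e)) = 1 + max(0, 0, 0) = 1
depth(f(g(a), g(a), f(a, e, e))) = 1 + max(1, 1, 1) = 2
depth(f(g(f(e, a, e)), f(g(e), g(a), g(a)), f(g(a), g(a), f(a, e, e)))) = 1 + max(2, 2, 2) = 3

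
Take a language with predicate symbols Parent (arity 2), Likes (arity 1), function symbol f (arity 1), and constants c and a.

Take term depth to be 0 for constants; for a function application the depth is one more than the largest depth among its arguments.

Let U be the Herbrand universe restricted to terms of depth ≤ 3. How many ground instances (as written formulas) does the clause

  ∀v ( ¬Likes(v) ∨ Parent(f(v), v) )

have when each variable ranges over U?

Ground terms of depth ≤ 3:
  Count level by level. With function symbols f/1, the terms of depth ≤ k are the 2 constants together with each function applied to depth-≤(k−1) tuples, so N_k = 2 + N_{k-1}.
  N_0 = 2
  N_1 = 2 + 2 = 4
  N_2 = 2 + 4 = 6
  N_3 = 2 + 6 = 8
  Explicitly: c, a, f(c), f(a), f(f(c)), f(f(a)), f(f(f(c))), f(f(f(a))).
So there are 8 ground terms available for substitution.
The body mentions the single quantified variable v; since ground terms form a free algebra, no two substitutions collapse to the same formula.
Number of ground instances = 8.

8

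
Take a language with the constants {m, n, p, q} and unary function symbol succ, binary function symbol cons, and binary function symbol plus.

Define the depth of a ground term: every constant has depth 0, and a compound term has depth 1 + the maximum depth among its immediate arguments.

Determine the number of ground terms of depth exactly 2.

3204

If N_k denotes the number of depth-≤k ground terms, the 4 constants give N_0 = 4, and each function symbol of arity r contributes N_{k-1}^r new terms at level k: N_k = 4 + N_{k-1} + N_{k-1}^2 + N_{k-1}^2.
N_0 = 4
N_1 = 4 + 4 + 4^2 + 4^2 = 40
N_2 = 4 + 40 + 40^2 + 40^2 = 3244
Terms of depth exactly 2: N_2 − N_1 = 3244 − 40 = 3204.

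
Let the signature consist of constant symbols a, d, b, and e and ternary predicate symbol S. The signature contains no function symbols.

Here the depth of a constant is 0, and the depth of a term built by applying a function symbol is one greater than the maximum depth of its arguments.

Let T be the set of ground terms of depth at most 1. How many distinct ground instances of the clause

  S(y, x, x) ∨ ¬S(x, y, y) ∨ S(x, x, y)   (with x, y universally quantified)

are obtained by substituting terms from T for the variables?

Ground terms of depth ≤ 1:
  With no function symbols every ground term is a constant, so there are exactly 4 ground terms at every depth bound.
  N_0 = 4
  N_1 = 4
  Explicitly: a, d, b, e.
So there are 4 ground terms available for substitution.
The body mentions every one of the 2 quantified variables; since ground terms form a free algebra, no two substitutions collapse to the same formula.
Number of ground instances = 4^2 = 16.

16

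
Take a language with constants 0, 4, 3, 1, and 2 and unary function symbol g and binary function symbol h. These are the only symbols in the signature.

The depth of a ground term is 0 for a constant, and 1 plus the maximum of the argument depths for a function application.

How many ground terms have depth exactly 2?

Count level by level. With function symbols g/1, h/2, the terms of depth ≤ k are the 5 constants together with each function applied to depth-≤(k−1) tuples, so N_k = 5 + N_{k-1} + N_{k-1}^2.
N_0 = 5
N_1 = 5 + 5 + 5^2 = 35
N_2 = 5 + 35 + 35^2 = 1265
Terms of depth exactly 2: N_2 − N_1 = 1265 − 35 = 1230.

1230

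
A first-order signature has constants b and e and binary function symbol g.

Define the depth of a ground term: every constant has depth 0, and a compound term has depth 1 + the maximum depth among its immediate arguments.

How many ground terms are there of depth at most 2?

Let N_k count ground terms of depth at most k. Each non-constant term of depth ≤ k is some function symbol applied to depth-≤(k−1) arguments, giving N_k = 2 + N_{k-1}^2.
N_0 = 2
N_1 = 2 + 2^2 = 6
N_2 = 2 + 6^2 = 38

38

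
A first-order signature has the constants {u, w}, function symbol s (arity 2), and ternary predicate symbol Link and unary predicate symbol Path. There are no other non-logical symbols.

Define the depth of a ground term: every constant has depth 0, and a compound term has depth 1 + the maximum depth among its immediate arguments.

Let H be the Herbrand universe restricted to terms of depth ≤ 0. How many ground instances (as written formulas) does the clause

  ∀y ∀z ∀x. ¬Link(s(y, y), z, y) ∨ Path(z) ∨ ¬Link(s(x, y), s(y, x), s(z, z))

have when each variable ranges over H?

8

Ground terms of depth ≤ 0:
  Count level by level. With function symbols s/2, the terms of depth ≤ k are the 2 constants together with each function applied to depth-≤(k−1) tuples, so N_k = 2 + N_{k-1}^2.
  N_0 = 2
So there are 2 ground terms available for substitution.
Each of y, z, x ranges independently over the available ground terms, and distinct assignments produce distinct instances.
Number of ground instances = 2^3 = 8.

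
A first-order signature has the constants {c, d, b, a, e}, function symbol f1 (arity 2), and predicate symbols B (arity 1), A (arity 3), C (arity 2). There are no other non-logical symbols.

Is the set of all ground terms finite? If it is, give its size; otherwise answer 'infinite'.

infinite

The signature has at least one function symbol (f1, arity 2) and at least one constant (c).
Iterating f1 gives infinitely many distinct ground terms: c, f1(c, c), f1(f1(c, c), f1(c, c)), ...
So the Herbrand universe is infinite.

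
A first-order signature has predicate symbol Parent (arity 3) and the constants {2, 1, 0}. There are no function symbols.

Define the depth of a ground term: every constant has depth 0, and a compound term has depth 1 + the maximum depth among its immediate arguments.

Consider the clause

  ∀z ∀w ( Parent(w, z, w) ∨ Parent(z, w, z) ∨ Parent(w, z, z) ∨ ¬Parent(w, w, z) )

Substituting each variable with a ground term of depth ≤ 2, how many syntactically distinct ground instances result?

9

Ground terms of depth ≤ 2:
  With no function symbols every ground term is a constant, so there are exactly 3 ground terms at every depth bound.
  N_0 = 3
  N_1 = 3
  N_2 = 3
So there are 3 ground terms available for substitution.
Each of z, w ranges independently over the available ground terms, and distinct assignments produce distinct instances.
Number of ground instances = 3^2 = 9.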